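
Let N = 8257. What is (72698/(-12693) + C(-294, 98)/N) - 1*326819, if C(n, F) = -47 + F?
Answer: -34253224742762/104806101 ≈ -3.2682e+5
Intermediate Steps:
(72698/(-12693) + C(-294, 98)/N) - 1*326819 = (72698/(-12693) + (-47 + 98)/8257) - 1*326819 = (72698*(-1/12693) + 51*(1/8257)) - 326819 = (-72698/12693 + 51/8257) - 326819 = -599620043/104806101 - 326819 = -34253224742762/104806101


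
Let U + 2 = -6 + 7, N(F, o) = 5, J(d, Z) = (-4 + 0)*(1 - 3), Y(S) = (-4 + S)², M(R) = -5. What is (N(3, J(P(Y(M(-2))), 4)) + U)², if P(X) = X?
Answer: 16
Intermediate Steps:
J(d, Z) = 8 (J(d, Z) = -4*(-2) = 8)
U = -1 (U = -2 + (-6 + 7) = -2 + 1 = -1)
(N(3, J(P(Y(M(-2))), 4)) + U)² = (5 - 1)² = 4² = 16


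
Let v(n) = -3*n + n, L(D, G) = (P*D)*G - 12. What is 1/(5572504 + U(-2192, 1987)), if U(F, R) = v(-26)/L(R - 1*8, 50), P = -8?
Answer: 197903/1102815259099 ≈ 1.7945e-7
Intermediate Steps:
L(D, G) = -12 - 8*D*G (L(D, G) = (-8*D)*G - 12 = -8*D*G - 12 = -12 - 8*D*G)
v(n) = -2*n
U(F, R) = 52/(3188 - 400*R) (U(F, R) = (-2*(-26))/(-12 - 8*(R - 1*8)*50) = 52/(-12 - 8*(R - 8)*50) = 52/(-12 - 8*(-8 + R)*50) = 52/(-12 + (3200 - 400*R)) = 52/(3188 - 400*R))
1/(5572504 + U(-2192, 1987)) = 1/(5572504 + 13/(797 - 100*1987)) = 1/(5572504 + 13/(797 - 198700)) = 1/(5572504 + 13/(-197903)) = 1/(5572504 + 13*(-1/197903)) = 1/(5572504 - 13/197903) = 1/(1102815259099/197903) = 197903/1102815259099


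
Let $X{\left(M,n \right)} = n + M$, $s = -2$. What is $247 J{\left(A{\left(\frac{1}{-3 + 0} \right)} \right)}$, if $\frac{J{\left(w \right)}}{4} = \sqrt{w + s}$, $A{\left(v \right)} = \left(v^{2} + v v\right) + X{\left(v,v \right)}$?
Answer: $\frac{988 i \sqrt{22}}{3} \approx 1544.7 i$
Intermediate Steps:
$X{\left(M,n \right)} = M + n$
$A{\left(v \right)} = 2 v + 2 v^{2}$ ($A{\left(v \right)} = \left(v^{2} + v v\right) + \left(v + v\right) = \left(v^{2} + v^{2}\right) + 2 v = 2 v^{2} + 2 v = 2 v + 2 v^{2}$)
$J{\left(w \right)} = 4 \sqrt{-2 + w}$ ($J{\left(w \right)} = 4 \sqrt{w - 2} = 4 \sqrt{-2 + w}$)
$247 J{\left(A{\left(\frac{1}{-3 + 0} \right)} \right)} = 247 \cdot 4 \sqrt{-2 + \frac{2 \left(1 + \frac{1}{-3 + 0}\right)}{-3 + 0}} = 247 \cdot 4 \sqrt{-2 + \frac{2 \left(1 + \frac{1}{-3}\right)}{-3}} = 247 \cdot 4 \sqrt{-2 + 2 \left(- \frac{1}{3}\right) \left(1 - \frac{1}{3}\right)} = 247 \cdot 4 \sqrt{-2 + 2 \left(- \frac{1}{3}\right) \frac{2}{3}} = 247 \cdot 4 \sqrt{-2 - \frac{4}{9}} = 247 \cdot 4 \sqrt{- \frac{22}{9}} = 247 \cdot 4 \frac{i \sqrt{22}}{3} = 247 \frac{4 i \sqrt{22}}{3} = \frac{988 i \sqrt{22}}{3}$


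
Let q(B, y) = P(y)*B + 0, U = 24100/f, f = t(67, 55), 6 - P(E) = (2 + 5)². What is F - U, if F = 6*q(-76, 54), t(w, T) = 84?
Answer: 405743/21 ≈ 19321.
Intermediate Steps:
P(E) = -43 (P(E) = 6 - (2 + 5)² = 6 - 1*7² = 6 - 1*49 = 6 - 49 = -43)
f = 84
U = 6025/21 (U = 24100/84 = 24100*(1/84) = 6025/21 ≈ 286.90)
q(B, y) = -43*B (q(B, y) = -43*B + 0 = -43*B)
F = 19608 (F = 6*(-43*(-76)) = 6*3268 = 19608)
F - U = 19608 - 1*6025/21 = 19608 - 6025/21 = 405743/21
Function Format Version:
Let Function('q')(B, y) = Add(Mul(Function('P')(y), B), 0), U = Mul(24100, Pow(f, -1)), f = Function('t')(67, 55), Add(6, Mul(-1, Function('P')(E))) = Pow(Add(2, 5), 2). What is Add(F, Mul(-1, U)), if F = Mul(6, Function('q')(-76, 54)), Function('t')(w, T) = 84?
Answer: Rational(405743, 21) ≈ 19321.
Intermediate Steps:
Function('P')(E) = -43 (Function('P')(E) = Add(6, Mul(-1, Pow(Add(2, 5), 2))) = Add(6, Mul(-1, Pow(7, 2))) = Add(6, Mul(-1, 49)) = Add(6, -49) = -43)
f = 84
U = Rational(6025, 21) (U = Mul(24100, Pow(84, -1)) = Mul(24100, Rational(1, 84)) = Rational(6025, 21) ≈ 286.90)
Function('q')(B, y) = Mul(-43, B) (Function('q')(B, y) = Add(Mul(-43, B), 0) = Mul(-43, B))
F = 19608 (F = Mul(6, Mul(-43, -76)) = Mul(6, 3268) = 19608)
Add(F, Mul(-1, U)) = Add(19608, Mul(-1, Rational(6025, 21))) = Add(19608, Rational(-6025, 21)) = Rational(405743, 21)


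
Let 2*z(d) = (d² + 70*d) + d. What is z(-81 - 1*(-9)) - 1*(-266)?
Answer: 302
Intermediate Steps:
z(d) = d²/2 + 71*d/2 (z(d) = ((d² + 70*d) + d)/2 = (d² + 71*d)/2 = d²/2 + 71*d/2)
z(-81 - 1*(-9)) - 1*(-266) = (-81 - 1*(-9))*(71 + (-81 - 1*(-9)))/2 - 1*(-266) = (-81 + 9)*(71 + (-81 + 9))/2 + 266 = (½)*(-72)*(71 - 72) + 266 = (½)*(-72)*(-1) + 266 = 36 + 266 = 302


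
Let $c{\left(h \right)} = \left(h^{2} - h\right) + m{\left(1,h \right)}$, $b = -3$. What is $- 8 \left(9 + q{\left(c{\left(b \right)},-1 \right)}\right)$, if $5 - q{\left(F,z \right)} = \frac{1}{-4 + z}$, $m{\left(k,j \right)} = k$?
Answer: $- \frac{568}{5} \approx -113.6$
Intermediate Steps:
$c{\left(h \right)} = 1 + h^{2} - h$ ($c{\left(h \right)} = \left(h^{2} - h\right) + 1 = 1 + h^{2} - h$)
$q{\left(F,z \right)} = 5 - \frac{1}{-4 + z}$
$- 8 \left(9 + q{\left(c{\left(b \right)},-1 \right)}\right) = - 8 \left(9 + \frac{-21 + 5 \left(-1\right)}{-4 - 1}\right) = - 8 \left(9 + \frac{-21 - 5}{-5}\right) = - 8 \left(9 - - \frac{26}{5}\right) = - 8 \left(9 + \frac{26}{5}\right) = \left(-8\right) \frac{71}{5} = - \frac{568}{5}$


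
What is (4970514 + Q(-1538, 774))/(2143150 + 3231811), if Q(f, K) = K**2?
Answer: 5569590/5374961 ≈ 1.0362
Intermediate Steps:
(4970514 + Q(-1538, 774))/(2143150 + 3231811) = (4970514 + 774**2)/(2143150 + 3231811) = (4970514 + 599076)/5374961 = 5569590*(1/5374961) = 5569590/5374961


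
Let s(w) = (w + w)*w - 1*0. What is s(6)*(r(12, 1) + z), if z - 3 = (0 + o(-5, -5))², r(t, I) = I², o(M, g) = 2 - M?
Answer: 3816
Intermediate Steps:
s(w) = 2*w² (s(w) = (2*w)*w + 0 = 2*w² + 0 = 2*w²)
z = 52 (z = 3 + (0 + (2 - 1*(-5)))² = 3 + (0 + (2 + 5))² = 3 + (0 + 7)² = 3 + 7² = 3 + 49 = 52)
s(6)*(r(12, 1) + z) = (2*6²)*(1² + 52) = (2*36)*(1 + 52) = 72*53 = 3816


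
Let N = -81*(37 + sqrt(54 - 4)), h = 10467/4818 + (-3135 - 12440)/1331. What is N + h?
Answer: -584246803/194326 - 405*sqrt(2) ≈ -3579.3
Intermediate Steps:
h = -1851781/194326 (h = 10467*(1/4818) - 15575*1/1331 = 3489/1606 - 15575/1331 = -1851781/194326 ≈ -9.5293)
N = -2997 - 405*sqrt(2) (N = -81*(37 + sqrt(50)) = -81*(37 + 5*sqrt(2)) = -2997 - 405*sqrt(2) ≈ -3569.8)
N + h = (-2997 - 405*sqrt(2)) - 1851781/194326 = -584246803/194326 - 405*sqrt(2)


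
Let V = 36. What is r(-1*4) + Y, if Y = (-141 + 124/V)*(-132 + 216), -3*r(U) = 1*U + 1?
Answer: -34661/3 ≈ -11554.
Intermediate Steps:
r(U) = -1/3 - U/3 (r(U) = -(1*U + 1)/3 = -(U + 1)/3 = -(1 + U)/3 = -1/3 - U/3)
Y = -34664/3 (Y = (-141 + 124/36)*(-132 + 216) = (-141 + 124*(1/36))*84 = (-141 + 31/9)*84 = -1238/9*84 = -34664/3 ≈ -11555.)
r(-1*4) + Y = (-1/3 - (-1)*4/3) - 34664/3 = (-1/3 - 1/3*(-4)) - 34664/3 = (-1/3 + 4/3) - 34664/3 = 1 - 34664/3 = -34661/3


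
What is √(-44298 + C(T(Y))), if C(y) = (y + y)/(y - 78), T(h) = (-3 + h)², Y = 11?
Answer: 5*I*√86842/7 ≈ 210.49*I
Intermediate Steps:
C(y) = 2*y/(-78 + y) (C(y) = (2*y)/(-78 + y) = 2*y/(-78 + y))
√(-44298 + C(T(Y))) = √(-44298 + 2*(-3 + 11)²/(-78 + (-3 + 11)²)) = √(-44298 + 2*8²/(-78 + 8²)) = √(-44298 + 2*64/(-78 + 64)) = √(-44298 + 2*64/(-14)) = √(-44298 + 2*64*(-1/14)) = √(-44298 - 64/7) = √(-310150/7) = 5*I*√86842/7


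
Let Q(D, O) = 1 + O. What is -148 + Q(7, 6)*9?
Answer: -85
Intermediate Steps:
-148 + Q(7, 6)*9 = -148 + (1 + 6)*9 = -148 + 7*9 = -148 + 63 = -85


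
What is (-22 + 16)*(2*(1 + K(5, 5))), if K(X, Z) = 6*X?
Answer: -372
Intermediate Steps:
(-22 + 16)*(2*(1 + K(5, 5))) = (-22 + 16)*(2*(1 + 6*5)) = -12*(1 + 30) = -12*31 = -6*62 = -372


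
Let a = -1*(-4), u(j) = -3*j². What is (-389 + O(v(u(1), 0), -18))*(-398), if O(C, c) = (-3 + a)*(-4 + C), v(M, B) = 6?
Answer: 154026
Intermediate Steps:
a = 4
O(C, c) = -4 + C (O(C, c) = (-3 + 4)*(-4 + C) = 1*(-4 + C) = -4 + C)
(-389 + O(v(u(1), 0), -18))*(-398) = (-389 + (-4 + 6))*(-398) = (-389 + 2)*(-398) = -387*(-398) = 154026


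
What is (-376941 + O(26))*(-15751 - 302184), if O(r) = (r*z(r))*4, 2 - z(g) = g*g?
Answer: 142128708595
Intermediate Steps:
z(g) = 2 - g² (z(g) = 2 - g*g = 2 - g²)
O(r) = 4*r*(2 - r²) (O(r) = (r*(2 - r²))*4 = 4*r*(2 - r²))
(-376941 + O(26))*(-15751 - 302184) = (-376941 + 4*26*(2 - 1*26²))*(-15751 - 302184) = (-376941 + 4*26*(2 - 1*676))*(-317935) = (-376941 + 4*26*(2 - 676))*(-317935) = (-376941 + 4*26*(-674))*(-317935) = (-376941 - 70096)*(-317935) = -447037*(-317935) = 142128708595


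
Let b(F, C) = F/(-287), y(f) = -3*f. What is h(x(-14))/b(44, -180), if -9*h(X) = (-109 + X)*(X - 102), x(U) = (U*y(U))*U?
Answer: 3158912855/66 ≈ 4.7862e+7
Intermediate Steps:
x(U) = -3*U**3 (x(U) = (U*(-3*U))*U = (-3*U**2)*U = -3*U**3)
b(F, C) = -F/287 (b(F, C) = F*(-1/287) = -F/287)
h(X) = -(-109 + X)*(-102 + X)/9 (h(X) = -(-109 + X)*(X - 102)/9 = -(-109 + X)*(-102 + X)/9)
h(x(-14))/b(44, -180) = (-3706/3 - (-3*(-14)**3)**2/9 + 211*(-3*(-14)**3)/9)/((-1/287*44)) = (-3706/3 - (-3*(-2744))**2/9 + 211*(-3*(-2744))/9)/(-44/287) = (-3706/3 - 1/9*8232**2 + (211/9)*8232)*(-287/44) = (-3706/3 - 1/9*67765824 + 578984/3)*(-287/44) = (-3706/3 - 7529536 + 578984/3)*(-287/44) = -22013330/3*(-287/44) = 3158912855/66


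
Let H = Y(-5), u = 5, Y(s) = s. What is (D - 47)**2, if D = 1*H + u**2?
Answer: 729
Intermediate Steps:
H = -5
D = 20 (D = 1*(-5) + 5**2 = -5 + 25 = 20)
(D - 47)**2 = (20 - 47)**2 = (-27)**2 = 729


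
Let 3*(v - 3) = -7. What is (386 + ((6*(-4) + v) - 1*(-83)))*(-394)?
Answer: -526778/3 ≈ -1.7559e+5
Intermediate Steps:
v = ⅔ (v = 3 + (⅓)*(-7) = 3 - 7/3 = ⅔ ≈ 0.66667)
(386 + ((6*(-4) + v) - 1*(-83)))*(-394) = (386 + ((6*(-4) + ⅔) - 1*(-83)))*(-394) = (386 + ((-24 + ⅔) + 83))*(-394) = (386 + (-70/3 + 83))*(-394) = (386 + 179/3)*(-394) = (1337/3)*(-394) = -526778/3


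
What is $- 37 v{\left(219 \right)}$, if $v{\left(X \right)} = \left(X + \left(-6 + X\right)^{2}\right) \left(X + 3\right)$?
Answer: $-374459832$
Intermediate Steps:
$v{\left(X \right)} = \left(3 + X\right) \left(X + \left(-6 + X\right)^{2}\right)$ ($v{\left(X \right)} = \left(X + \left(-6 + X\right)^{2}\right) \left(3 + X\right) = \left(3 + X\right) \left(X + \left(-6 + X\right)^{2}\right)$)
$- 37 v{\left(219 \right)} = - 37 \left(108 + 219^{3} - 8 \cdot 219^{2} + 3 \cdot 219\right) = - 37 \left(108 + 10503459 - 383688 + 657\right) = \left(-37\right) 10120536 = -374459832$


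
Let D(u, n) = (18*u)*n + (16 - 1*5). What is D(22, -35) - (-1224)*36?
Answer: 30215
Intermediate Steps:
D(u, n) = 11 + 18*n*u (D(u, n) = 18*n*u + (16 - 5) = 18*n*u + 11 = 11 + 18*n*u)
D(22, -35) - (-1224)*36 = (11 + 18*(-35)*22) - (-1224)*36 = (11 - 13860) - 612*(-72) = -13849 + 44064 = 30215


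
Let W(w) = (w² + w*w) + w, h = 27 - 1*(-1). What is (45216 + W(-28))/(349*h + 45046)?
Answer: 23378/27409 ≈ 0.85293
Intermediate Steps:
h = 28 (h = 27 + 1 = 28)
W(w) = w + 2*w² (W(w) = (w² + w²) + w = 2*w² + w = w + 2*w²)
(45216 + W(-28))/(349*h + 45046) = (45216 - 28*(1 + 2*(-28)))/(349*28 + 45046) = (45216 - 28*(1 - 56))/(9772 + 45046) = (45216 - 28*(-55))/54818 = (45216 + 1540)*(1/54818) = 46756*(1/54818) = 23378/27409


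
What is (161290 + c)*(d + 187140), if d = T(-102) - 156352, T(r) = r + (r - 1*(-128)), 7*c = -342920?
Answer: 24143010320/7 ≈ 3.4490e+9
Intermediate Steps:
c = -342920/7 (c = (⅐)*(-342920) = -342920/7 ≈ -48989.)
T(r) = 128 + 2*r (T(r) = r + (r + 128) = r + (128 + r) = 128 + 2*r)
d = -156428 (d = (128 + 2*(-102)) - 156352 = (128 - 204) - 156352 = -76 - 156352 = -156428)
(161290 + c)*(d + 187140) = (161290 - 342920/7)*(-156428 + 187140) = (786110/7)*30712 = 24143010320/7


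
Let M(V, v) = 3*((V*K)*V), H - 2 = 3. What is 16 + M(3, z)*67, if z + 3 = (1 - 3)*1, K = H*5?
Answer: 45241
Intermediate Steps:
H = 5 (H = 2 + 3 = 5)
K = 25 (K = 5*5 = 25)
z = -5 (z = -3 + (1 - 3)*1 = -3 - 2*1 = -3 - 2 = -5)
M(V, v) = 75*V² (M(V, v) = 3*((V*25)*V) = 3*((25*V)*V) = 3*(25*V²) = 75*V²)
16 + M(3, z)*67 = 16 + (75*3²)*67 = 16 + (75*9)*67 = 16 + 675*67 = 16 + 45225 = 45241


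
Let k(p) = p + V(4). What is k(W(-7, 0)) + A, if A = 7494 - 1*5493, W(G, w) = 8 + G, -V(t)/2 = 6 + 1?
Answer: 1988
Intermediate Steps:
V(t) = -14 (V(t) = -2*(6 + 1) = -2*7 = -14)
k(p) = -14 + p (k(p) = p - 14 = -14 + p)
A = 2001 (A = 7494 - 5493 = 2001)
k(W(-7, 0)) + A = (-14 + (8 - 7)) + 2001 = (-14 + 1) + 2001 = -13 + 2001 = 1988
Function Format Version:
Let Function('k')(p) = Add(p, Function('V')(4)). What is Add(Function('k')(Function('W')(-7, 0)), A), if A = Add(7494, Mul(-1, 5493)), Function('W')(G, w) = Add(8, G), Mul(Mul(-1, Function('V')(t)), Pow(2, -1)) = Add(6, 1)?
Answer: 1988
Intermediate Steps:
Function('V')(t) = -14 (Function('V')(t) = Mul(-2, Add(6, 1)) = Mul(-2, 7) = -14)
Function('k')(p) = Add(-14, p) (Function('k')(p) = Add(p, -14) = Add(-14, p))
A = 2001 (A = Add(7494, -5493) = 2001)
Add(Function('k')(Function('W')(-7, 0)), A) = Add(Add(-14, Add(8, -7)), 2001) = Add(Add(-14, 1), 2001) = Add(-13, 2001) = 1988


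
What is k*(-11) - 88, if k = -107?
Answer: 1089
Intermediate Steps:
k*(-11) - 88 = -107*(-11) - 88 = 1177 - 88 = 1089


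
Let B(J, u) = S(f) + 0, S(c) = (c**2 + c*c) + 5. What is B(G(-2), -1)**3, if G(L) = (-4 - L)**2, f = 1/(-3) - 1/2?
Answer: 1520875/5832 ≈ 260.78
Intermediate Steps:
f = -5/6 (f = 1*(-1/3) - 1*1/2 = -1/3 - 1/2 = -5/6 ≈ -0.83333)
S(c) = 5 + 2*c**2 (S(c) = (c**2 + c**2) + 5 = 2*c**2 + 5 = 5 + 2*c**2)
B(J, u) = 115/18 (B(J, u) = (5 + 2*(-5/6)**2) + 0 = (5 + 2*(25/36)) + 0 = (5 + 25/18) + 0 = 115/18 + 0 = 115/18)
B(G(-2), -1)**3 = (115/18)**3 = 1520875/5832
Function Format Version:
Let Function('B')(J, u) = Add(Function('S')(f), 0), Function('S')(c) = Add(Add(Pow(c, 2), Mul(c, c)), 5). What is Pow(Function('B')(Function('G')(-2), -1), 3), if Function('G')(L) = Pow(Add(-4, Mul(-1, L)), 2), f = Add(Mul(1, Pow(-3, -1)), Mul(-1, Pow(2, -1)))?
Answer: Rational(1520875, 5832) ≈ 260.78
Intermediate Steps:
f = Rational(-5, 6) (f = Add(Mul(1, Rational(-1, 3)), Mul(-1, Rational(1, 2))) = Add(Rational(-1, 3), Rational(-1, 2)) = Rational(-5, 6) ≈ -0.83333)
Function('S')(c) = Add(5, Mul(2, Pow(c, 2))) (Function('S')(c) = Add(Add(Pow(c, 2), Pow(c, 2)), 5) = Add(Mul(2, Pow(c, 2)), 5) = Add(5, Mul(2, Pow(c, 2))))
Function('B')(J, u) = Rational(115, 18) (Function('B')(J, u) = Add(Add(5, Mul(2, Pow(Rational(-5, 6), 2))), 0) = Add(Add(5, Mul(2, Rational(25, 36))), 0) = Add(Add(5, Rational(25, 18)), 0) = Add(Rational(115, 18), 0) = Rational(115, 18))
Pow(Function('B')(Function('G')(-2), -1), 3) = Pow(Rational(115, 18), 3) = Rational(1520875, 5832)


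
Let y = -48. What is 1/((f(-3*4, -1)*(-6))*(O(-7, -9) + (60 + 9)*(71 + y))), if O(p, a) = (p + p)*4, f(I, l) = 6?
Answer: -1/55116 ≈ -1.8144e-5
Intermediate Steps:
O(p, a) = 8*p (O(p, a) = (2*p)*4 = 8*p)
1/((f(-3*4, -1)*(-6))*(O(-7, -9) + (60 + 9)*(71 + y))) = 1/((6*(-6))*(8*(-7) + (60 + 9)*(71 - 48))) = 1/(-36*(-56 + 69*23)) = 1/(-36*(-56 + 1587)) = 1/(-36*1531) = 1/(-55116) = -1/55116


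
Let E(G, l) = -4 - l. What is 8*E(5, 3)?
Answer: -56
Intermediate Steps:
8*E(5, 3) = 8*(-4 - 1*3) = 8*(-4 - 3) = 8*(-7) = -56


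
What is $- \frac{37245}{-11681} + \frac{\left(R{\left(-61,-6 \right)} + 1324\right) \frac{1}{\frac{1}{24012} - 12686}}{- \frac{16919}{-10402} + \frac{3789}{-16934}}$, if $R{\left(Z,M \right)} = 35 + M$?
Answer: $\frac{24433317135723092856}{7850110664644790779} \approx 3.1125$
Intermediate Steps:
$- \frac{37245}{-11681} + \frac{\left(R{\left(-61,-6 \right)} + 1324\right) \frac{1}{\frac{1}{24012} - 12686}}{- \frac{16919}{-10402} + \frac{3789}{-16934}} = - \frac{37245}{-11681} + \frac{\left(\left(35 - 6\right) + 1324\right) \frac{1}{\frac{1}{24012} - 12686}}{- \frac{16919}{-10402} + \frac{3789}{-16934}} = \left(-37245\right) \left(- \frac{1}{11681}\right) + \frac{\left(29 + 1324\right) \frac{1}{\frac{1}{24012} - 12686}}{\left(-16919\right) \left(- \frac{1}{10402}\right) + 3789 \left(- \frac{1}{16934}\right)} = \frac{37245}{11681} + \frac{1353 \frac{1}{- \frac{304616231}{24012}}}{\frac{2417}{1486} - \frac{3789}{16934}} = \frac{37245}{11681} + \frac{1353 \left(- \frac{24012}{304616231}\right)}{\frac{8824756}{6290981}} = \frac{37245}{11681} - \frac{51095718849879}{672040978053659} = \frac{24433317135723092856}{7850110664644790779}$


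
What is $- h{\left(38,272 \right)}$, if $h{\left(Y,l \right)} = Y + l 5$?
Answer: $-1398$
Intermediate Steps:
$h{\left(Y,l \right)} = Y + 5 l$
$- h{\left(38,272 \right)} = - (38 + 5 \cdot 272) = - (38 + 1360) = \left(-1\right) 1398 = -1398$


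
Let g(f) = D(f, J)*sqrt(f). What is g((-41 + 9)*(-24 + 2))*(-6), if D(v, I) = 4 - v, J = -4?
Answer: 33600*sqrt(11) ≈ 1.1144e+5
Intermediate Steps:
g(f) = sqrt(f)*(4 - f) (g(f) = (4 - f)*sqrt(f) = sqrt(f)*(4 - f))
g((-41 + 9)*(-24 + 2))*(-6) = (sqrt((-41 + 9)*(-24 + 2))*(4 - (-41 + 9)*(-24 + 2)))*(-6) = (sqrt(-32*(-22))*(4 - (-32)*(-22)))*(-6) = (sqrt(704)*(4 - 1*704))*(-6) = ((8*sqrt(11))*(4 - 704))*(-6) = ((8*sqrt(11))*(-700))*(-6) = -5600*sqrt(11)*(-6) = 33600*sqrt(11)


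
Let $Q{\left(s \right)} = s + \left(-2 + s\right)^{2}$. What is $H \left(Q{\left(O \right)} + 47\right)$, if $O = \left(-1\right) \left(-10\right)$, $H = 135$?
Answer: $16335$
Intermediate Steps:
$O = 10$
$H \left(Q{\left(O \right)} + 47\right) = 135 \left(\left(10 + \left(-2 + 10\right)^{2}\right) + 47\right) = 135 \left(\left(10 + 8^{2}\right) + 47\right) = 135 \left(\left(10 + 64\right) + 47\right) = 135 \left(74 + 47\right) = 135 \cdot 121 = 16335$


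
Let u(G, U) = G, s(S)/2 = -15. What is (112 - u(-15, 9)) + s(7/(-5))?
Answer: 97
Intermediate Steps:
s(S) = -30 (s(S) = 2*(-15) = -30)
(112 - u(-15, 9)) + s(7/(-5)) = (112 - 1*(-15)) - 30 = (112 + 15) - 30 = 127 - 30 = 97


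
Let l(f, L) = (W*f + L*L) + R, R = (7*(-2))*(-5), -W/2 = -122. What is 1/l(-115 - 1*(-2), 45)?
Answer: -1/25477 ≈ -3.9251e-5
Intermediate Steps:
W = 244 (W = -2*(-122) = 244)
R = 70 (R = -14*(-5) = 70)
l(f, L) = 70 + L² + 244*f (l(f, L) = (244*f + L*L) + 70 = (244*f + L²) + 70 = (L² + 244*f) + 70 = 70 + L² + 244*f)
1/l(-115 - 1*(-2), 45) = 1/(70 + 45² + 244*(-115 - 1*(-2))) = 1/(70 + 2025 + 244*(-115 + 2)) = 1/(70 + 2025 + 244*(-113)) = 1/(70 + 2025 - 27572) = 1/(-25477) = -1/25477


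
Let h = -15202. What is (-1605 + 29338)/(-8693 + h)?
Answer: -27733/23895 ≈ -1.1606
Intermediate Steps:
(-1605 + 29338)/(-8693 + h) = (-1605 + 29338)/(-8693 - 15202) = 27733/(-23895) = 27733*(-1/23895) = -27733/23895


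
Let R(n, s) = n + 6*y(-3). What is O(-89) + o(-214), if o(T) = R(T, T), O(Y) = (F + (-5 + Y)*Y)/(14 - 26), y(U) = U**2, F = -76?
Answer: -5105/6 ≈ -850.83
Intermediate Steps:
R(n, s) = 54 + n (R(n, s) = n + 6*(-3)**2 = n + 6*9 = n + 54 = 54 + n)
O(Y) = 19/3 - Y*(-5 + Y)/12 (O(Y) = (-76 + (-5 + Y)*Y)/(14 - 26) = (-76 + Y*(-5 + Y))/(-12) = (-76 + Y*(-5 + Y))*(-1/12) = 19/3 - Y*(-5 + Y)/12)
o(T) = 54 + T
O(-89) + o(-214) = (19/3 - 1/12*(-89)**2 + (5/12)*(-89)) + (54 - 214) = (19/3 - 1/12*7921 - 445/12) - 160 = (19/3 - 7921/12 - 445/12) - 160 = -4145/6 - 160 = -5105/6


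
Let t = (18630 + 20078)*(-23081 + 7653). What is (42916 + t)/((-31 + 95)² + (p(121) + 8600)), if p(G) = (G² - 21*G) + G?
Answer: -597144108/24917 ≈ -23965.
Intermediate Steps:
p(G) = G² - 20*G
t = -597187024 (t = 38708*(-15428) = -597187024)
(42916 + t)/((-31 + 95)² + (p(121) + 8600)) = (42916 - 597187024)/((-31 + 95)² + (121*(-20 + 121) + 8600)) = -597144108/(64² + (121*101 + 8600)) = -597144108/(4096 + (12221 + 8600)) = -597144108/(4096 + 20821) = -597144108/24917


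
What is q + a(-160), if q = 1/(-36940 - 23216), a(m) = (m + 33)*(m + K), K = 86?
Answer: 565346087/60156 ≈ 9398.0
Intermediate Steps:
a(m) = (33 + m)*(86 + m) (a(m) = (m + 33)*(m + 86) = (33 + m)*(86 + m))
q = -1/60156 (q = 1/(-60156) = -1/60156 ≈ -1.6623e-5)
q + a(-160) = -1/60156 + (2838 + (-160)² + 119*(-160)) = -1/60156 + (2838 + 25600 - 19040) = -1/60156 + 9398 = 565346087/60156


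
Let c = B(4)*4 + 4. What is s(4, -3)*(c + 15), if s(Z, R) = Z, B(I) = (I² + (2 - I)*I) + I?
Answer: 268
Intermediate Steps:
B(I) = I + I² + I*(2 - I) (B(I) = (I² + I*(2 - I)) + I = I + I² + I*(2 - I))
c = 52 (c = (3*4)*4 + 4 = 12*4 + 4 = 48 + 4 = 52)
s(4, -3)*(c + 15) = 4*(52 + 15) = 4*67 = 268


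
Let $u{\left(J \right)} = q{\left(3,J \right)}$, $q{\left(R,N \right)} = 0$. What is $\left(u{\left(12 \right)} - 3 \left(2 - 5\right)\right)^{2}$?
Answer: $81$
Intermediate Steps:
$u{\left(J \right)} = 0$
$\left(u{\left(12 \right)} - 3 \left(2 - 5\right)\right)^{2} = \left(0 - 3 \left(2 - 5\right)\right)^{2} = \left(0 - -9\right)^{2} = \left(0 + 9\right)^{2} = 9^{2} = 81$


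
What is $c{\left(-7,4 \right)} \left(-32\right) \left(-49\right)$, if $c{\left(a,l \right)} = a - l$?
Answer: $-17248$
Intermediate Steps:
$c{\left(-7,4 \right)} \left(-32\right) \left(-49\right) = \left(-7 - 4\right) \left(-32\right) \left(-49\right) = \left(-11\right) \left(-32\right) \left(-49\right) = 352 \left(-49\right) = -17248$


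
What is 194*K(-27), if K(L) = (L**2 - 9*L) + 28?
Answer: 194000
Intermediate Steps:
K(L) = 28 + L**2 - 9*L
194*K(-27) = 194*(28 + (-27)**2 - 9*(-27)) = 194*(28 + 729 + 243) = 194*1000 = 194000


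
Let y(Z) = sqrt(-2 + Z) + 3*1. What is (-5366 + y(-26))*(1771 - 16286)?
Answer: 77843945 - 29030*I*sqrt(7) ≈ 7.7844e+7 - 76806.0*I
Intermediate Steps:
y(Z) = 3 + sqrt(-2 + Z) (y(Z) = sqrt(-2 + Z) + 3 = 3 + sqrt(-2 + Z))
(-5366 + y(-26))*(1771 - 16286) = (-5366 + (3 + sqrt(-2 - 26)))*(1771 - 16286) = (-5366 + (3 + sqrt(-28)))*(-14515) = (-5366 + (3 + 2*I*sqrt(7)))*(-14515) = (-5363 + 2*I*sqrt(7))*(-14515) = 77843945 - 29030*I*sqrt(7)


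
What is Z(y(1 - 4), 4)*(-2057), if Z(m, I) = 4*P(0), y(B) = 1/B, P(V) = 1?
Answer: -8228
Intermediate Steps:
Z(m, I) = 4 (Z(m, I) = 4*1 = 4)
Z(y(1 - 4), 4)*(-2057) = 4*(-2057) = -8228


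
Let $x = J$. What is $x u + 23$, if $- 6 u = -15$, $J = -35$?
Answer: $- \frac{129}{2} \approx -64.5$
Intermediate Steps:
$u = \frac{5}{2}$ ($u = \left(- \frac{1}{6}\right) \left(-15\right) = \frac{5}{2} \approx 2.5$)
$x = -35$
$x u + 23 = \left(-35\right) \frac{5}{2} + 23 = - \frac{175}{2} + 23 = - \frac{129}{2}$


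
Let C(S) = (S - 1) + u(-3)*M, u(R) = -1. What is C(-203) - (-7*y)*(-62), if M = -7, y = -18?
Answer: 7615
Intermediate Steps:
C(S) = 6 + S (C(S) = (S - 1) - 1*(-7) = (-1 + S) + 7 = 6 + S)
C(-203) - (-7*y)*(-62) = (6 - 203) - (-7*(-18))*(-62) = -197 - 126*(-62) = -197 - 1*(-7812) = -197 + 7812 = 7615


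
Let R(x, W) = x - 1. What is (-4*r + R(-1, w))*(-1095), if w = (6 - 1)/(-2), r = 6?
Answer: 28470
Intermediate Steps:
w = -5/2 (w = -½*5 = -5/2 ≈ -2.5000)
R(x, W) = -1 + x
(-4*r + R(-1, w))*(-1095) = (-4*6 + (-1 - 1))*(-1095) = (-24 - 2)*(-1095) = -26*(-1095) = 28470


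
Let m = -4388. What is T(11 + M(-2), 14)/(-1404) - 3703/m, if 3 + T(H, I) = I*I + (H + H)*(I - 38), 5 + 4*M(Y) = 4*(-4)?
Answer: 347701/385047 ≈ 0.90301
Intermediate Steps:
M(Y) = -21/4 (M(Y) = -5/4 + (4*(-4))/4 = -5/4 + (1/4)*(-16) = -5/4 - 4 = -21/4)
T(H, I) = -3 + I**2 + 2*H*(-38 + I) (T(H, I) = -3 + (I*I + (H + H)*(I - 38)) = -3 + (I**2 + (2*H)*(-38 + I)) = -3 + (I**2 + 2*H*(-38 + I)) = -3 + I**2 + 2*H*(-38 + I))
T(11 + M(-2), 14)/(-1404) - 3703/m = (-3 + 14**2 - 76*(11 - 21/4) + 2*(11 - 21/4)*14)/(-1404) - 3703/(-4388) = (-3 + 196 - 76*23/4 + 2*(23/4)*14)*(-1/1404) - 3703*(-1/4388) = (-3 + 196 - 437 + 161)*(-1/1404) + 3703/4388 = -83*(-1/1404) + 3703/4388 = 83/1404 + 3703/4388 = 347701/385047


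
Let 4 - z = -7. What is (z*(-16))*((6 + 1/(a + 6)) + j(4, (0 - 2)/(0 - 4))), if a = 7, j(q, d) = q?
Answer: -23056/13 ≈ -1773.5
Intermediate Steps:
z = 11 (z = 4 - 1*(-7) = 4 + 7 = 11)
(z*(-16))*((6 + 1/(a + 6)) + j(4, (0 - 2)/(0 - 4))) = (11*(-16))*((6 + 1/(7 + 6)) + 4) = -176*((6 + 1/13) + 4) = -176*(79/13 + 4) = -176*131/13 = -23056/13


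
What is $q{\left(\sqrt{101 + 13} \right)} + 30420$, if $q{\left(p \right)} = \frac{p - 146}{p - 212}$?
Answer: $\frac{681879719}{22415} - \frac{33 \sqrt{114}}{22415} \approx 30421.0$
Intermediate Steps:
$q{\left(p \right)} = \frac{-146 + p}{-212 + p}$
$q{\left(\sqrt{101 + 13} \right)} + 30420 = \frac{-146 + \sqrt{101 + 13}}{-212 + \sqrt{101 + 13}} + 30420 = \frac{-146 + \sqrt{114}}{-212 + \sqrt{114}} + 30420 = 30420 + \frac{-146 + \sqrt{114}}{-212 + \sqrt{114}}$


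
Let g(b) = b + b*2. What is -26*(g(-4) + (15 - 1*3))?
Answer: 0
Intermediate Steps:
g(b) = 3*b (g(b) = b + 2*b = 3*b)
-26*(g(-4) + (15 - 1*3)) = -26*(3*(-4) + (15 - 1*3)) = -26*(-12 + (15 - 3)) = -26*(-12 + 12) = -26*0 = 0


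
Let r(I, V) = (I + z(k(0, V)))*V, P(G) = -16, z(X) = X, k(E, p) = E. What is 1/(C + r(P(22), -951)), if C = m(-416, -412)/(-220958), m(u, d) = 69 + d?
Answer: 220958/3362097271 ≈ 6.5720e-5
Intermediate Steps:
C = 343/220958 (C = (69 - 412)/(-220958) = -343*(-1/220958) = 343/220958 ≈ 0.0015523)
r(I, V) = I*V (r(I, V) = (I + 0)*V = I*V)
1/(C + r(P(22), -951)) = 1/(343/220958 - 16*(-951)) = 1/(343/220958 + 15216) = 1/(3362097271/220958) = 220958/3362097271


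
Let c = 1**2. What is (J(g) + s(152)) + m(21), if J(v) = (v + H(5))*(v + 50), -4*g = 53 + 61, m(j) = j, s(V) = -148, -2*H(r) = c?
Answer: -1501/2 ≈ -750.50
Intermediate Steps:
c = 1
H(r) = -1/2 (H(r) = -1/2*1 = -1/2)
g = -57/2 (g = -(53 + 61)/4 = -1/4*114 = -57/2 ≈ -28.500)
J(v) = (50 + v)*(-1/2 + v) (J(v) = (v - 1/2)*(v + 50) = (-1/2 + v)*(50 + v) = (50 + v)*(-1/2 + v))
(J(g) + s(152)) + m(21) = ((-25 + (-57/2)**2 + (99/2)*(-57/2)) - 148) + 21 = ((-25 + 3249/4 - 5643/4) - 148) + 21 = (-1247/2 - 148) + 21 = -1543/2 + 21 = -1501/2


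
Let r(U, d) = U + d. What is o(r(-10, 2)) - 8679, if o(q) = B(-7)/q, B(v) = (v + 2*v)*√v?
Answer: -8679 + 21*I*√7/8 ≈ -8679.0 + 6.9451*I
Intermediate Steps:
B(v) = 3*v^(3/2) (B(v) = (3*v)*√v = 3*v^(3/2))
o(q) = -21*I*√7/q (o(q) = (3*(-7)^(3/2))/q = (3*(-7*I*√7))/q = (-21*I*√7)/q = -21*I*√7/q)
o(r(-10, 2)) - 8679 = -21*I*√7/(-10 + 2) - 8679 = -21*I*√7/(-8) - 8679 = -21*I*√7*(-⅛) - 8679 = 21*I*√7/8 - 8679 = -8679 + 21*I*√7/8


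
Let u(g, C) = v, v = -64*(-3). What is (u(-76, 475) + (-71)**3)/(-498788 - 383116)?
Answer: 357719/881904 ≈ 0.40562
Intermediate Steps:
v = 192
u(g, C) = 192
(u(-76, 475) + (-71)**3)/(-498788 - 383116) = (192 + (-71)**3)/(-498788 - 383116) = (192 - 357911)/(-881904) = -357719*(-1/881904) = 357719/881904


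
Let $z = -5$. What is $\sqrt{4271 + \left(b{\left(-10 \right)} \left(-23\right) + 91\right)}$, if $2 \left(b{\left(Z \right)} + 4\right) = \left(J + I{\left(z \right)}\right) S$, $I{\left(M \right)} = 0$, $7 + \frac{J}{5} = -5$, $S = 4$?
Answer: $\sqrt{7214} \approx 84.935$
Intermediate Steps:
$J = -60$ ($J = -35 + 5 \left(-5\right) = -35 - 25 = -60$)
$b{\left(Z \right)} = -124$ ($b{\left(Z \right)} = -4 + \frac{\left(-60 + 0\right) 4}{2} = -4 + \frac{\left(-60\right) 4}{2} = -4 + \frac{1}{2} \left(-240\right) = -4 - 120 = -124$)
$\sqrt{4271 + \left(b{\left(-10 \right)} \left(-23\right) + 91\right)} = \sqrt{4271 + \left(\left(-124\right) \left(-23\right) + 91\right)} = \sqrt{4271 + \left(2852 + 91\right)} = \sqrt{4271 + 2943} = \sqrt{7214}$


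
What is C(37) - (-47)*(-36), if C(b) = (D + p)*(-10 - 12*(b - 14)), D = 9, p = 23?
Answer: -10844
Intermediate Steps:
C(b) = 5056 - 384*b (C(b) = (9 + 23)*(-10 - 12*(b - 14)) = 32*(-10 - 12*(-14 + b)) = 32*(-10 + (168 - 12*b)) = 32*(158 - 12*b) = 5056 - 384*b)
C(37) - (-47)*(-36) = (5056 - 384*37) - (-47)*(-36) = (5056 - 14208) - 1*1692 = -9152 - 1692 = -10844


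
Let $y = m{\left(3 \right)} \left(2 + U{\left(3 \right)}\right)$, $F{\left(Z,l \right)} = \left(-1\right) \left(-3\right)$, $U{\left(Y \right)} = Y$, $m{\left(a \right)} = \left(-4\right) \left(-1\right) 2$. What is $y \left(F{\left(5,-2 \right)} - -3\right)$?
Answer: $240$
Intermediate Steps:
$m{\left(a \right)} = 8$ ($m{\left(a \right)} = 4 \cdot 2 = 8$)
$F{\left(Z,l \right)} = 3$
$y = 40$ ($y = 8 \left(2 + 3\right) = 8 \cdot 5 = 40$)
$y \left(F{\left(5,-2 \right)} - -3\right) = 40 \left(3 - -3\right) = 40 \left(3 + \left(-3 + 6\right)\right) = 40 \left(3 + 3\right) = 40 \cdot 6 = 240$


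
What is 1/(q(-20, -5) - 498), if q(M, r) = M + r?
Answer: -1/523 ≈ -0.0019120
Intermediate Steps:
1/(q(-20, -5) - 498) = 1/((-20 - 5) - 498) = 1/(-25 - 498) = 1/(-523) = -1/523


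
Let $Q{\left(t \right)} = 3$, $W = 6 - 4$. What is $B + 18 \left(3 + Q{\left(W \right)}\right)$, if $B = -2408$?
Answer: $-2300$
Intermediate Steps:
$W = 2$
$B + 18 \left(3 + Q{\left(W \right)}\right) = -2408 + 18 \left(3 + 3\right) = -2408 + 18 \cdot 6 = -2408 + 108 = -2300$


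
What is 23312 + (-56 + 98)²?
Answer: 25076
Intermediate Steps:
23312 + (-56 + 98)² = 23312 + 42² = 23312 + 1764 = 25076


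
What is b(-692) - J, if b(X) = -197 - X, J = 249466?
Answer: -248971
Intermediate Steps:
b(-692) - J = (-197 - 1*(-692)) - 1*249466 = (-197 + 692) - 249466 = 495 - 249466 = -248971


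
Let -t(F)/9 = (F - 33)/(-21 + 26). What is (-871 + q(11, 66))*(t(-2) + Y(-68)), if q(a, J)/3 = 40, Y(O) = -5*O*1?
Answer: -302653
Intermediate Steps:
t(F) = 297/5 - 9*F/5 (t(F) = -9*(F - 33)/(-21 + 26) = -9*(-33 + F)/5 = -9*(-33/5 + F/5) = 297/5 - 9*F/5)
Y(O) = -5*O
q(a, J) = 120 (q(a, J) = 3*40 = 120)
(-871 + q(11, 66))*(t(-2) + Y(-68)) = (-871 + 120)*((297/5 - 9/5*(-2)) - 5*(-68)) = -751*((297/5 + 18/5) + 340) = -751*(63 + 340) = -751*403 = -302653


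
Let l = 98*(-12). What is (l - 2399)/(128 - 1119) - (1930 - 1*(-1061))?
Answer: -2960506/991 ≈ -2987.4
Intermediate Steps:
l = -1176
(l - 2399)/(128 - 1119) - (1930 - 1*(-1061)) = (-1176 - 2399)/(128 - 1119) - (1930 - 1*(-1061)) = -3575/(-991) - (1930 + 1061) = -3575*(-1/991) - 1*2991 = 3575/991 - 2991 = -2960506/991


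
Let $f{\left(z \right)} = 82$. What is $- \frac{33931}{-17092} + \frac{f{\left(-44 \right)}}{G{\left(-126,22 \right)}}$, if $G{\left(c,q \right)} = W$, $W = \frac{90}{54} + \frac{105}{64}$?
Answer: $\frac{290642633}{10853420} \approx 26.779$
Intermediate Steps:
$W = \frac{635}{192}$ ($W = 90 \cdot \frac{1}{54} + 105 \cdot \frac{1}{64} = \frac{5}{3} + \frac{105}{64} = \frac{635}{192} \approx 3.3073$)
$G{\left(c,q \right)} = \frac{635}{192}$
$- \frac{33931}{-17092} + \frac{f{\left(-44 \right)}}{G{\left(-126,22 \right)}} = - \frac{33931}{-17092} + \frac{82}{\frac{635}{192}} = \left(-33931\right) \left(- \frac{1}{17092}\right) + 82 \cdot \frac{192}{635} = \frac{33931}{17092} + \frac{15744}{635} = \frac{290642633}{10853420}$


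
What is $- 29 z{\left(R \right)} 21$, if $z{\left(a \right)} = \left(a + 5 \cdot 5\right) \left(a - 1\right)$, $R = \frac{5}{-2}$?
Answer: $\frac{191835}{4} \approx 47959.0$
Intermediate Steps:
$R = - \frac{5}{2}$ ($R = 5 \left(- \frac{1}{2}\right) = - \frac{5}{2} \approx -2.5$)
$z{\left(a \right)} = \left(-1 + a\right) \left(25 + a\right)$ ($z{\left(a \right)} = \left(a + 25\right) \left(-1 + a\right) = \left(25 + a\right) \left(-1 + a\right) = \left(-1 + a\right) \left(25 + a\right)$)
$- 29 z{\left(R \right)} 21 = - 29 \left(-25 + \left(- \frac{5}{2}\right)^{2} + 24 \left(- \frac{5}{2}\right)\right) 21 = - 29 \left(-25 + \frac{25}{4} - 60\right) 21 = \left(-29\right) \left(- \frac{315}{4}\right) 21 = \frac{9135}{4} \cdot 21 = \frac{191835}{4}$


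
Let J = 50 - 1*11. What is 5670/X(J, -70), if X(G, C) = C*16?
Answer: -81/16 ≈ -5.0625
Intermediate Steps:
J = 39 (J = 50 - 11 = 39)
X(G, C) = 16*C
5670/X(J, -70) = 5670/((16*(-70))) = 5670/(-1120) = 5670*(-1/1120) = -81/16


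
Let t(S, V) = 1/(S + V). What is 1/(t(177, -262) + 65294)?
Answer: 85/5549989 ≈ 1.5315e-5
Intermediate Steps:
1/(t(177, -262) + 65294) = 1/(1/(177 - 262) + 65294) = 1/(1/(-85) + 65294) = 1/(-1/85 + 65294) = 1/(5549989/85) = 85/5549989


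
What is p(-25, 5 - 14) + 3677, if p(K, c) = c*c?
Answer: 3758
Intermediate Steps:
p(K, c) = c**2
p(-25, 5 - 14) + 3677 = (5 - 14)**2 + 3677 = (-9)**2 + 3677 = 81 + 3677 = 3758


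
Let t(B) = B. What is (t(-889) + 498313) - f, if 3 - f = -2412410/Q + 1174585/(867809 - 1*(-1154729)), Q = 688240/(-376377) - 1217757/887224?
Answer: 2704741968892094263117207/2162009737104694162 ≈ 1.2510e+6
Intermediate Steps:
Q = -1068958772149/333930707448 (Q = 688240*(-1/376377) - 1217757*1/887224 = -688240/376377 - 1217757/887224 = -1068958772149/333930707448 ≈ -3.2011)
f = -1629306437422528874278519/2162009737104694162 (f = 3 - (-2412410/(-1068958772149/333930707448) + 1174585/(867809 - 1*(-1154729))) = 3 - (-2412410*(-333930707448/1068958772149) + 1174585/(867809 + 1154729)) = 3 - (805577777954629680/1068958772149 + 1174585/2022538) = 3 - 1*1629312923451740188361005/2162009737104694162 = 3 - 1629312923451740188361005/2162009737104694162 = -1629306437422528874278519/2162009737104694162 ≈ -7.5361e+5)
(t(-889) + 498313) - f = (-889 + 498313) - 1*(-1629306437422528874278519/2162009737104694162) = 497424 + 1629306437422528874278519/2162009737104694162 = 2704741968892094263117207/2162009737104694162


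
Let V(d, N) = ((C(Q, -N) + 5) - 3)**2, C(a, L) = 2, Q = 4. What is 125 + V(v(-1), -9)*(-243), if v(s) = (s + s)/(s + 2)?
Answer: -3763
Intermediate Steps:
v(s) = 2*s/(2 + s) (v(s) = (2*s)/(2 + s) = 2*s/(2 + s))
V(d, N) = 16 (V(d, N) = ((2 + 5) - 3)**2 = (7 - 3)**2 = 4**2 = 16)
125 + V(v(-1), -9)*(-243) = 125 + 16*(-243) = 125 - 3888 = -3763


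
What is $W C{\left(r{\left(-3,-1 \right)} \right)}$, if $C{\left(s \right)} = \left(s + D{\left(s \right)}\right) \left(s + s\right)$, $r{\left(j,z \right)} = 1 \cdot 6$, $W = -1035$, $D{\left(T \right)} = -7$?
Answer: $12420$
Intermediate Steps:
$r{\left(j,z \right)} = 6$
$C{\left(s \right)} = 2 s \left(-7 + s\right)$ ($C{\left(s \right)} = \left(s - 7\right) \left(s + s\right) = \left(-7 + s\right) 2 s = 2 s \left(-7 + s\right)$)
$W C{\left(r{\left(-3,-1 \right)} \right)} = - 1035 \cdot 2 \cdot 6 \left(-7 + 6\right) = - 1035 \cdot 2 \cdot 6 \left(-1\right) = \left(-1035\right) \left(-12\right) = 12420$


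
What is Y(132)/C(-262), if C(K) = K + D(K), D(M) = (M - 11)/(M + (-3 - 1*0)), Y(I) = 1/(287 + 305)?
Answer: -265/40940944 ≈ -6.4727e-6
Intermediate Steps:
Y(I) = 1/592
D(M) = (-11 + M)/(-3 + M) (D(M) = (-11 + M)/(M + (-3 + 0)) = (-11 + M)/(M - 3) = (-11 + M)/(-3 + M))
C(K) = K + (-11 + K)/(-3 + K)
Y(132)/C(-262) = 1/(592*(((-11 - 262 - 262*(-3 - 262))/(-3 - 262)))) = 1/(592*(((-11 - 262 - 262*(-265))/(-265)))) = 1/(592*((-(-11 - 262 + 69430)/265))) = 1/(592*((-1/265*69157))) = 1/(592*(-69157/265)) = (1/592)*(-265/69157) = -265/40940944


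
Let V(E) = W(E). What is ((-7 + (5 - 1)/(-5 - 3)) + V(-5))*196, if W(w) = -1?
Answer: -1666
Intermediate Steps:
V(E) = -1
((-7 + (5 - 1)/(-5 - 3)) + V(-5))*196 = ((-7 + (5 - 1)/(-5 - 3)) - 1)*196 = ((-7 + 4/(-8)) - 1)*196 = ((-7 + 4*(-⅛)) - 1)*196 = ((-7 - ½) - 1)*196 = (-15/2 - 1)*196 = -17/2*196 = -1666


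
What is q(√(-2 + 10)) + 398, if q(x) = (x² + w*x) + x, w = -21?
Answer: 406 - 40*√2 ≈ 349.43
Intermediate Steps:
q(x) = x² - 20*x (q(x) = (x² - 21*x) + x = x² - 20*x)
q(√(-2 + 10)) + 398 = √(-2 + 10)*(-20 + √(-2 + 10)) + 398 = √8*(-20 + √8) + 398 = (2*√2)*(-20 + 2*√2) + 398 = 2*√2*(-20 + 2*√2) + 398 = 398 + 2*√2*(-20 + 2*√2)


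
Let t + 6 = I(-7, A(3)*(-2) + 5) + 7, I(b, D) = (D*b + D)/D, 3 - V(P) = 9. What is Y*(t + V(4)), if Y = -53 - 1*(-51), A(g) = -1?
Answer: 22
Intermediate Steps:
V(P) = -6 (V(P) = 3 - 1*9 = 3 - 9 = -6)
I(b, D) = (D + D*b)/D
t = -5 (t = -6 + ((1 - 7) + 7) = -6 + (-6 + 7) = -6 + 1 = -5)
Y = -2 (Y = -53 + 51 = -2)
Y*(t + V(4)) = -2*(-5 - 6) = -2*(-11) = 22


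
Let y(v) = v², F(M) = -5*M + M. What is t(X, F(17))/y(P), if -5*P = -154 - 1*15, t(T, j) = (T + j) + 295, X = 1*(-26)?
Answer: 5025/28561 ≈ 0.17594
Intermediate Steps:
F(M) = -4*M
X = -26
t(T, j) = 295 + T + j
P = 169/5 (P = -(-154 - 1*15)/5 = -(-154 - 15)/5 = -⅕*(-169) = 169/5 ≈ 33.800)
t(X, F(17))/y(P) = (295 - 26 - 4*17)/((169/5)²) = (295 - 26 - 68)/(28561/25) = 201*(25/28561) = 5025/28561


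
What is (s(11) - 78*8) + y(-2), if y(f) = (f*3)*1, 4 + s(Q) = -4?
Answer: -638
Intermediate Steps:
s(Q) = -8 (s(Q) = -4 - 4 = -8)
y(f) = 3*f (y(f) = (3*f)*1 = 3*f)
(s(11) - 78*8) + y(-2) = (-8 - 78*8) + 3*(-2) = (-8 - 624) - 6 = -632 - 6 = -638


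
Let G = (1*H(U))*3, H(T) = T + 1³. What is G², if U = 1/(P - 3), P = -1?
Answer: 81/16 ≈ 5.0625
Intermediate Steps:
U = -¼ (U = 1/(-1 - 3) = 1/(-4) = -¼ ≈ -0.25000)
H(T) = 1 + T (H(T) = T + 1 = 1 + T)
G = 9/4 (G = (1*(1 - ¼))*3 = (1*(¾))*3 = (¾)*3 = 9/4 ≈ 2.2500)
G² = (9/4)² = 81/16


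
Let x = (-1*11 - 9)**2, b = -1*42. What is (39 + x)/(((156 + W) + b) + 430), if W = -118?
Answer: 439/426 ≈ 1.0305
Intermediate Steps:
b = -42
x = 400 (x = (-11 - 9)**2 = (-20)**2 = 400)
(39 + x)/(((156 + W) + b) + 430) = (39 + 400)/(((156 - 118) - 42) + 430) = 439/((38 - 42) + 430) = 439/(-4 + 430) = 439/426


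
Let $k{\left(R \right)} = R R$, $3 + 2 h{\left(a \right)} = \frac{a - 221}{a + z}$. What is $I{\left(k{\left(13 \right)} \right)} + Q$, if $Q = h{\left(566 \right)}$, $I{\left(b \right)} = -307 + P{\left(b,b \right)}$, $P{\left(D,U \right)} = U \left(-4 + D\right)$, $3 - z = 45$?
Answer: $\frac{28900517}{1048} \approx 27577.0$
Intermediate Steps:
$z = -42$ ($z = 3 - 45 = -42$)
$h{\left(a \right)} = - \frac{3}{2} + \frac{-221 + a}{2 \left(-42 + a\right)}$ ($h{\left(a \right)} = - \frac{3}{2} + \frac{\left(a - 221\right) \frac{1}{a - 42}}{2} = - \frac{3}{2} + \frac{\left(-221 + a\right) \frac{1}{-42 + a}}{2} = - \frac{3}{2} + \frac{\frac{1}{-42 + a} \left(-221 + a\right)}{2} = - \frac{3}{2} + \frac{-221 + a}{2 \left(-42 + a\right)}$)
$k{\left(R \right)} = R^{2}$
$I{\left(b \right)} = -307 + b \left(-4 + b\right)$
$Q = - \frac{1227}{1048}$ ($Q = \frac{- \frac{95}{2} - 566}{-42 + 566} = \frac{- \frac{95}{2} - 566}{524} = \frac{1}{524} \left(- \frac{1227}{2}\right) = - \frac{1227}{1048} \approx -1.1708$)
$I{\left(k{\left(13 \right)} \right)} + Q = \left(-307 + 13^{2} \left(-4 + 13^{2}\right)\right) - \frac{1227}{1048} = \left(-307 + 169 \left(-4 + 169\right)\right) - \frac{1227}{1048} = \left(-307 + 169 \cdot 165\right) - \frac{1227}{1048} = \left(-307 + 27885\right) - \frac{1227}{1048} = 27578 - \frac{1227}{1048} = \frac{28900517}{1048}$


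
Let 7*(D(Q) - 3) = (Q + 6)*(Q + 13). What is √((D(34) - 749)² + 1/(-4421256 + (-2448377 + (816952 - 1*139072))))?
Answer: √428193566262806456779/43342271 ≈ 477.43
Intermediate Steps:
D(Q) = 3 + (6 + Q)*(13 + Q)/7 (D(Q) = 3 + ((Q + 6)*(Q + 13))/7 = 3 + ((6 + Q)*(13 + Q))/7 = 3 + (6 + Q)*(13 + Q)/7)
√((D(34) - 749)² + 1/(-4421256 + (-2448377 + (816952 - 1*139072)))) = √(((99/7 + (⅐)*34² + (19/7)*34) - 749)² + 1/(-4421256 + (-2448377 + (816952 - 1*139072)))) = √(((99/7 + (⅐)*1156 + 646/7) - 749)² + 1/(-4421256 + (-2448377 + (816952 - 139072)))) = √(((99/7 + 1156/7 + 646/7) - 749)² + 1/(-4421256 + (-2448377 + 677880))) = √((1901/7 - 749)² + 1/(-4421256 - 1770497)) = √((-3342/7)² + 1/(-6191753)) = √(11168964/49 - 1/6191753) = √(69155466353843/303395897) = √428193566262806456779/43342271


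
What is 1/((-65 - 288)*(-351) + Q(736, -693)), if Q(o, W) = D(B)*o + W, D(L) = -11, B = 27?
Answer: 1/115114 ≈ 8.6870e-6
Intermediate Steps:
Q(o, W) = W - 11*o (Q(o, W) = -11*o + W = W - 11*o)
1/((-65 - 288)*(-351) + Q(736, -693)) = 1/((-65 - 288)*(-351) + (-693 - 11*736)) = 1/(-353*(-351) + (-693 - 8096)) = 1/(123903 - 8789) = 1/115114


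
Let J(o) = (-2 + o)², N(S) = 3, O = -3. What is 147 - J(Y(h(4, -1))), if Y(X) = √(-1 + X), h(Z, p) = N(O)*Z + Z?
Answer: 128 + 4*√15 ≈ 143.49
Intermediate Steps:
h(Z, p) = 4*Z (h(Z, p) = 3*Z + Z = 4*Z)
147 - J(Y(h(4, -1))) = 147 - (-2 + √(-1 + 4*4))² = 147 - (-2 + √(-1 + 16))² = 147 - (-2 + √15)²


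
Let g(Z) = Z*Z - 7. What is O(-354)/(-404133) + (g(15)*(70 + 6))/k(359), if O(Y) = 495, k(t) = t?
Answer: 2231832613/48361249 ≈ 46.149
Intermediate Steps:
g(Z) = -7 + Z**2 (g(Z) = Z**2 - 7 = -7 + Z**2)
O(-354)/(-404133) + (g(15)*(70 + 6))/k(359) = 495/(-404133) + ((-7 + 15**2)*(70 + 6))/359 = 495*(-1/404133) + ((-7 + 225)*76)*(1/359) = -165/134711 + (218*76)*(1/359) = -165/134711 + 16568*(1/359) = -165/134711 + 16568/359 = 2231832613/48361249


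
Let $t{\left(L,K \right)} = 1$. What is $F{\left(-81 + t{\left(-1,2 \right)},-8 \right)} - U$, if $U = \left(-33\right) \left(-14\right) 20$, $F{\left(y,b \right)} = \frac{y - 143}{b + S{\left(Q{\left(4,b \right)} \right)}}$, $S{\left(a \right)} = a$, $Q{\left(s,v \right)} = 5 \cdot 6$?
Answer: $- \frac{203503}{22} \approx -9250.1$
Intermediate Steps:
$Q{\left(s,v \right)} = 30$
$F{\left(y,b \right)} = \frac{-143 + y}{30 + b}$ ($F{\left(y,b \right)} = \frac{y - 143}{b + 30} = \frac{-143 + y}{30 + b}$)
$U = 9240$ ($U = 462 \cdot 20 = 9240$)
$F{\left(-81 + t{\left(-1,2 \right)},-8 \right)} - U = \frac{-143 + \left(-81 + 1\right)}{30 - 8} - 9240 = \frac{-143 - 80}{22} - 9240 = \frac{1}{22} \left(-223\right) - 9240 = - \frac{223}{22} - 9240 = - \frac{203503}{22}$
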